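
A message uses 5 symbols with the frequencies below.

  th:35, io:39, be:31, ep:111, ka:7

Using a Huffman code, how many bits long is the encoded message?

Greedily combine the two least-frequent nodes:
ka(7) + be(31) → 38
th(35) + 38 → 73
io(39) + 73 → 112
ep(111) + 112 → 223
The encoded length is the sum of every internal node's weight: 38 + 73 + 112 + 223 = 446 bits.

446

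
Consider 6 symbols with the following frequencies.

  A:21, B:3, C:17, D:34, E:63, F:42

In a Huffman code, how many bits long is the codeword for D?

Build the tree from the bottom:
B(3) + C(17) → 20
20 + A(21) → 41
D(34) + 41 → 75
F(42) + E(63) → 105
75 + 105 → 180
D's leaf is at depth 2, giving a 2-bit codeword.

2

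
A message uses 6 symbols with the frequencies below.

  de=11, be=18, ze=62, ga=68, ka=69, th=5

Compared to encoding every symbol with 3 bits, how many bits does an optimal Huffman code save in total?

183

Fixed-length: 3 bits × 233 symbols = 699 bits.
Huffman merges:
th(5) + de(11) → 16
16 + be(18) → 34
34 + ze(62) → 96
ga(68) + ka(69) → 137
96 + 137 → 233
Huffman total = 16 + 34 + 96 + 137 + 233 = 516 bits.
Saving = 699 − 516 = 183 bits.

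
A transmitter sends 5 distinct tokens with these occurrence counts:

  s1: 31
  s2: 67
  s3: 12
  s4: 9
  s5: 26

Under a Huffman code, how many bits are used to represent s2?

1

Repeatedly merge the two smallest:
s4(9) + s3(12) → 21
21 + s5(26) → 47
s1(31) + 47 → 78
s2(67) + 78 → 145
s2 is a child of the root — depth 1, so its codeword is a single bit.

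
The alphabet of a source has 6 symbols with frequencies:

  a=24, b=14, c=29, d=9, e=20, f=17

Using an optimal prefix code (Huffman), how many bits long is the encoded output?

Greedily combine the two least-frequent nodes:
d(9) + b(14) → 23
f(17) + e(20) → 37
23 + a(24) → 47
c(29) + 37 → 66
47 + 66 → 113
The encoded length is the sum of every internal node's weight: 23 + 37 + 47 + 66 + 113 = 286 bits.

286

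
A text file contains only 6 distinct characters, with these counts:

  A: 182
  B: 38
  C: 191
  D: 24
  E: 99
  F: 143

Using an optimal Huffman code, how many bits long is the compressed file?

1577

Build the Huffman tree bottom-up:
merge D(24) and B(38): 62
merge 62 and E(99): 161
merge F(143) and 161: 304
merge A(182) and C(191): 373
merge 304 and 373: 677
Total encoded bits = sum of merged weights = 62 + 161 + 304 + 373 + 677 = 1577.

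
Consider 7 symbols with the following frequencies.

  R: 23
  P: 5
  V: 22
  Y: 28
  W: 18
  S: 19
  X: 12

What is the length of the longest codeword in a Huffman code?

Merge the two lowest-weight nodes at each step:
combine P(5), X(12) → 17
combine 17, W(18) → 35
combine S(19), V(22) → 41
combine R(23), Y(28) → 51
combine 35, 41 → 76
combine 51, 76 → 127
Maximum depth reached is 4.

4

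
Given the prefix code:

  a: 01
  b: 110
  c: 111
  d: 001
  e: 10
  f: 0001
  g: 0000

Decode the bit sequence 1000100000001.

Read left to right; each codeword is recognised as soon as it completes (prefix code):
  10→e | 001→d | 0000→g | 0001→f
Decoded message: edgf

edgf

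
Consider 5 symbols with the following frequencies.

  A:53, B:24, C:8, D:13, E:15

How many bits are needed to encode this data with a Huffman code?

Build the Huffman tree bottom-up:
merge C(8) and D(13): 21
merge E(15) and 21: 36
merge B(24) and 36: 60
merge A(53) and 60: 113
The encoded length is the sum of every internal node's weight: 21 + 36 + 60 + 113 = 230 bits.

230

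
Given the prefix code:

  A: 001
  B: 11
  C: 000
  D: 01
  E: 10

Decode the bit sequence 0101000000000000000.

DDCCCCC

Read left to right; each codeword is recognised as soon as it completes (prefix code):
  01→D | 01→D | 000→C | 000→C | 000→C | 000→C | 000→C
Decoded message: DDCCCCC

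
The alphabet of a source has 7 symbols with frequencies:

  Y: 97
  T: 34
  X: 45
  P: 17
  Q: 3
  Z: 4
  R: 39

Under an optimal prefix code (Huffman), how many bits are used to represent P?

4

Huffman merges, smallest pair first:
merge Q(3) and Z(4): 7
merge 7 and P(17): 24
merge 24 and T(34): 58
merge R(39) and X(45): 84
merge 58 and 84: 142
merge Y(97) and 142: 239
P's leaf is at depth 4, giving a 4-bit codeword.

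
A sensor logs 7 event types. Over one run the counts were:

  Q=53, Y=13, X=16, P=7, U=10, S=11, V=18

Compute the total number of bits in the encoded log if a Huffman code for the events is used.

319

Greedily combine the two least-frequent nodes:
P(7) + U(10) → 17
S(11) + Y(13) → 24
X(16) + 17 → 33
V(18) + 24 → 42
33 + 42 → 75
Q(53) + 75 → 128
Each symbol's bit-cost is frequency × depth; summing gives 319 bits (equivalently 17 + 24 + 33 + 42 + 75 + 128).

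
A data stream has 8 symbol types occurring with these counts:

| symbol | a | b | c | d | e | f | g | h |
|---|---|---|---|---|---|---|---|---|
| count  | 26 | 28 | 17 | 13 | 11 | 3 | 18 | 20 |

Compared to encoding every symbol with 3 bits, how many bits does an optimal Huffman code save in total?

Fixed-length: 3 bits × 136 symbols = 408 bits.
Huffman merges:
f(3) + e(11) → 14
d(13) + 14 → 27
c(17) + g(18) → 35
h(20) + a(26) → 46
27 + b(28) → 55
35 + 46 → 81
55 + 81 → 136
Huffman total = 14 + 27 + 35 + 46 + 55 + 81 + 136 = 394 bits.
Saving = 408 − 394 = 14 bits.

14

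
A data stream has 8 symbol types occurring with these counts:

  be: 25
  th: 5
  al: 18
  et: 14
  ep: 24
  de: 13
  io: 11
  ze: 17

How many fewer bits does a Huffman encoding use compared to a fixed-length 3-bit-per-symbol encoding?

Fixed-length: 3 bits × 127 symbols = 381 bits.
Huffman merges:
combine th(5), io(11) → 16
combine de(13), et(14) → 27
combine 16, ze(17) → 33
combine al(18), ep(24) → 42
combine be(25), 27 → 52
combine 33, 42 → 75
combine 52, 75 → 127
Huffman total = 16 + 27 + 33 + 42 + 52 + 75 + 127 = 372 bits.
Saving = 381 − 372 = 9 bits.

9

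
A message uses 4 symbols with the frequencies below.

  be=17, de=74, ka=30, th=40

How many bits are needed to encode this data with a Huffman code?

295

Greedily combine the two least-frequent nodes:
combine be(17), ka(30) → 47
combine th(40), 47 → 87
combine de(74), 87 → 161
Each symbol's bit-cost is frequency × depth; summing gives 295 bits (equivalently 47 + 87 + 161).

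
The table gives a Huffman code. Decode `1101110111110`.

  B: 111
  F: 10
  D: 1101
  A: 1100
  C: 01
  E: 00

DDBF

Read left to right; each codeword is recognised as soon as it completes (prefix code):
  1101→D | 1101→D | 111→B | 10→F
Decoded message: DDBF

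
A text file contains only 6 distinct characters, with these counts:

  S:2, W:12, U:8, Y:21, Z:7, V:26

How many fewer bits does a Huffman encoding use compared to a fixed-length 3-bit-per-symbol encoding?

50

Fixed-length: 3 bits × 76 symbols = 228 bits.
Huffman merges:
combine S(2), Z(7) → 9
combine U(8), 9 → 17
combine W(12), 17 → 29
combine Y(21), V(26) → 47
combine 29, 47 → 76
Huffman total = 9 + 17 + 29 + 47 + 76 = 178 bits.
Saving = 228 − 178 = 50 bits.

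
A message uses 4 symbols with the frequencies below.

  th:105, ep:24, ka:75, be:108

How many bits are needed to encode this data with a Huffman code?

615

Build the Huffman tree bottom-up:
merge ep(24) and ka(75): 99
merge 99 and th(105): 204
merge be(108) and 204: 312
Total encoded bits = sum of merged weights = 99 + 204 + 312 = 615.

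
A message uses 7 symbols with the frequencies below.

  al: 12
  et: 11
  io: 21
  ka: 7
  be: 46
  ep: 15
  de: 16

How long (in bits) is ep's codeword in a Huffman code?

3

Repeatedly merge the two smallest:
combine ka(7), et(11) → 18
combine al(12), ep(15) → 27
combine de(16), 18 → 34
combine io(21), 27 → 48
combine 34, be(46) → 80
combine 48, 80 → 128
ep's leaf is at depth 3, giving a 3-bit codeword.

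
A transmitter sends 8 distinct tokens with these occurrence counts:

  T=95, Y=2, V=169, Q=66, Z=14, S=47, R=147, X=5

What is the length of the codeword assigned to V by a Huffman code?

Repeatedly merge the two smallest:
combine Y(2), X(5) → 7
combine 7, Z(14) → 21
combine 21, S(47) → 68
combine Q(66), 68 → 134
combine T(95), 134 → 229
combine R(147), V(169) → 316
combine 229, 316 → 545
The subtree containing V is merged 2 times, so code length = 2.

2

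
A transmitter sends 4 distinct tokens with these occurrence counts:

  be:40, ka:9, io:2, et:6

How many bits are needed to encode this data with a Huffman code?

Merge the two smallest weights repeatedly:
merge io(2) and et(6): 8
merge 8 and ka(9): 17
merge 17 and be(40): 57
Each symbol's bit-cost is frequency × depth; summing gives 82 bits (equivalently 8 + 17 + 57).

82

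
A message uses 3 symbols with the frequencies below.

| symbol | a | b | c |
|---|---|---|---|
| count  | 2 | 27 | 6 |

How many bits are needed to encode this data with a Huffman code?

Merge the two smallest weights repeatedly:
a(2) + c(6) → 8
8 + b(27) → 35
Each symbol's bit-cost is frequency × depth; summing gives 43 bits (equivalently 8 + 35).

43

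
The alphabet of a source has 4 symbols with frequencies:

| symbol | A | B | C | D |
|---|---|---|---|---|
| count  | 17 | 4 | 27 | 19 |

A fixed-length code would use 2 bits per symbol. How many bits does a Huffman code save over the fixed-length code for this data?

6

Fixed-length: 2 bits × 67 symbols = 134 bits.
Huffman merges:
B(4) + A(17) → 21
D(19) + 21 → 40
C(27) + 40 → 67
Huffman total = 21 + 40 + 67 = 128 bits.
Saving = 134 − 128 = 6 bits.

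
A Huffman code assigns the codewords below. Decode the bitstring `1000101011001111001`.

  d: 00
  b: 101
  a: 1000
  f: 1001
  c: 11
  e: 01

abefcf

Read left to right; each codeword is recognised as soon as it completes (prefix code):
  1000→a | 101→b | 01→e | 1001→f | 11→c | 1001→f
Decoded message: abefcf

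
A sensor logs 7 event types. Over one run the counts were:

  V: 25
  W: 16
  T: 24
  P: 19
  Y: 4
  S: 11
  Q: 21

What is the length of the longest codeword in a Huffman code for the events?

4

Merge the two lowest-weight nodes at each step:
combine Y(4), S(11) → 15
combine 15, W(16) → 31
combine P(19), Q(21) → 40
combine T(24), V(25) → 49
combine 31, 40 → 71
combine 49, 71 → 120
Maximum depth reached is 4.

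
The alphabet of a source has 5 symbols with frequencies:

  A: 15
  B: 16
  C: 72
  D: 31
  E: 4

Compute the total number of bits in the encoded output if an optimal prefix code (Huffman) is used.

258

Build the Huffman tree bottom-up:
combine E(4), A(15) → 19
combine B(16), 19 → 35
combine D(31), 35 → 66
combine 66, C(72) → 138
Each symbol's bit-cost is frequency × depth; summing gives 258 bits (equivalently 19 + 35 + 66 + 138).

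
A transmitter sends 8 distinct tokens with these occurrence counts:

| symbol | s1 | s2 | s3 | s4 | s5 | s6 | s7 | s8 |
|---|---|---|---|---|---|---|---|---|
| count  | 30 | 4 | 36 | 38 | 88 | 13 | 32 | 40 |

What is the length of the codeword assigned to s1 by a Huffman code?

3

Repeatedly merge the two smallest:
merge s2(4) and s6(13): 17
merge 17 and s1(30): 47
merge s7(32) and s3(36): 68
merge s4(38) and s8(40): 78
merge 47 and 68: 115
merge 78 and s5(88): 166
merge 115 and 166: 281
The subtree containing s1 is merged 3 times, so code length = 3.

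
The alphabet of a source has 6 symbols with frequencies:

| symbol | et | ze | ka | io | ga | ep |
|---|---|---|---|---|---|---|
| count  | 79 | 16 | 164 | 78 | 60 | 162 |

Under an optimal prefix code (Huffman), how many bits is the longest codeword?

Merge the two lowest-weight nodes at each step:
ze(16) + ga(60) → 76
76 + io(78) → 154
et(79) + 154 → 233
ep(162) + ka(164) → 326
233 + 326 → 559
The rarest symbols sit at the bottom; the longest codeword is 4 bits.

4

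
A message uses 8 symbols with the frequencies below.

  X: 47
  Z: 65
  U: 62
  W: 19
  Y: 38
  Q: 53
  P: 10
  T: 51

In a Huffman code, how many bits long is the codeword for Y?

Repeatedly merge the two smallest:
combine P(10), W(19) → 29
combine 29, Y(38) → 67
combine X(47), T(51) → 98
combine Q(53), U(62) → 115
combine Z(65), 67 → 132
combine 98, 115 → 213
combine 132, 213 → 345
The subtree containing Y is merged 3 times, so code length = 3.

3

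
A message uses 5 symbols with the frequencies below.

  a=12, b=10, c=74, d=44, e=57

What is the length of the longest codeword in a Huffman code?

Merge the two lowest-weight nodes at each step:
merge b(10) and a(12): 22
merge 22 and d(44): 66
merge e(57) and 66: 123
merge c(74) and 123: 197
Maximum depth reached is 4.

4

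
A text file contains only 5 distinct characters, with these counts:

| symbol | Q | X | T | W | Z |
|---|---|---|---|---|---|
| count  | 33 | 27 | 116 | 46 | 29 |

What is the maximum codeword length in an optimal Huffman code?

Merge the two lowest-weight nodes at each step:
combine X(27), Z(29) → 56
combine Q(33), W(46) → 79
combine 56, 79 → 135
combine T(116), 135 → 251
Maximum depth reached is 3.

3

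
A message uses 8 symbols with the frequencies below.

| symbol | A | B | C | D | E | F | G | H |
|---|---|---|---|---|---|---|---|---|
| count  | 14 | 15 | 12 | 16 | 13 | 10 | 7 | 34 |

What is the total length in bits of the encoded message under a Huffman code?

346

Merge the two smallest weights repeatedly:
combine G(7), F(10) → 17
combine C(12), E(13) → 25
combine A(14), B(15) → 29
combine D(16), 17 → 33
combine 25, 29 → 54
combine 33, H(34) → 67
combine 54, 67 → 121
Each symbol's bit-cost is frequency × depth; summing gives 346 bits (equivalently 17 + 25 + 29 + 33 + 54 + 67 + 121).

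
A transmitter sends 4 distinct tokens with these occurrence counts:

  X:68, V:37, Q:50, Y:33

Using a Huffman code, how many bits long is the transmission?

Merge the two smallest weights repeatedly:
combine Y(33), V(37) → 70
combine Q(50), X(68) → 118
combine 70, 118 → 188
Each symbol's bit-cost is frequency × depth; summing gives 376 bits (equivalently 70 + 118 + 188).

376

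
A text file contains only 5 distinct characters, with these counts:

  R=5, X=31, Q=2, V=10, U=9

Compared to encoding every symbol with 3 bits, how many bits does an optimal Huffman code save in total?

65

Fixed-length: 3 bits × 57 symbols = 171 bits.
Huffman merges:
Q(2) + R(5) → 7
7 + U(9) → 16
V(10) + 16 → 26
26 + X(31) → 57
Huffman total = 7 + 16 + 26 + 57 = 106 bits.
Saving = 171 − 106 = 65 bits.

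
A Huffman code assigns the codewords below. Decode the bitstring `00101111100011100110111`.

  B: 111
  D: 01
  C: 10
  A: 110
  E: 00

Read left to right; each codeword is recognised as soon as it completes (prefix code):
  00→E | 10→C | 111→B | 110→A | 00→E | 111→B | 00→E | 110→A | 111→B
Decoded message: ECBAEBEAB

ECBAEBEAB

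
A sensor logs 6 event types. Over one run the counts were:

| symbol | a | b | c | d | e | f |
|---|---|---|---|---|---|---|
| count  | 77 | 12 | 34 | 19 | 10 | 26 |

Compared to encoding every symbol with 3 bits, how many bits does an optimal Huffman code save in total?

Fixed-length: 3 bits × 178 symbols = 534 bits.
Huffman merges:
combine e(10), b(12) → 22
combine d(19), 22 → 41
combine f(26), c(34) → 60
combine 41, 60 → 101
combine a(77), 101 → 178
Huffman total = 22 + 41 + 60 + 101 + 178 = 402 bits.
Saving = 534 − 402 = 132 bits.

132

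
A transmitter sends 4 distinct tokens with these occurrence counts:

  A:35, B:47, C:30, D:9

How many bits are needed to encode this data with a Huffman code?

Build the Huffman tree bottom-up:
combine D(9), C(30) → 39
combine A(35), 39 → 74
combine B(47), 74 → 121
Total encoded bits = sum of merged weights = 39 + 74 + 121 = 234.

234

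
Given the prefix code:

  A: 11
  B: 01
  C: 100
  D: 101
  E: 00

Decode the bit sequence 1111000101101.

AAEBBD

Read left to right; each codeword is recognised as soon as it completes (prefix code):
  11→A | 11→A | 00→E | 01→B | 01→B | 101→D
Decoded message: AAEBBD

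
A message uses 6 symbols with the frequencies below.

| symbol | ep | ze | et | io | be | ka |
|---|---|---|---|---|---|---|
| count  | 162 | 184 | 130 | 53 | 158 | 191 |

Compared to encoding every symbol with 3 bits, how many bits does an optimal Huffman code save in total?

Fixed-length: 3 bits × 878 symbols = 2634 bits.
Huffman merges:
io(53) + et(130) → 183
be(158) + ep(162) → 320
183 + ze(184) → 367
ka(191) + 320 → 511
367 + 511 → 878
Huffman total = 183 + 320 + 367 + 511 + 878 = 2259 bits.
Saving = 2634 − 2259 = 375 bits.

375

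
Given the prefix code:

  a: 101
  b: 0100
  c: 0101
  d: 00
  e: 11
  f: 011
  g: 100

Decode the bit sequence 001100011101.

dedfa

Read left to right; each codeword is recognised as soon as it completes (prefix code):
  00→d | 11→e | 00→d | 011→f | 101→a
Decoded message: dedfa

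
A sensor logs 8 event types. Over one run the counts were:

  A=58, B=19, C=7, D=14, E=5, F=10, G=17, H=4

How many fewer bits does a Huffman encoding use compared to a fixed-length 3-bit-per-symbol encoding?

67

Fixed-length: 3 bits × 134 symbols = 402 bits.
Huffman merges:
H(4) + E(5) → 9
C(7) + 9 → 16
F(10) + D(14) → 24
16 + G(17) → 33
B(19) + 24 → 43
33 + 43 → 76
A(58) + 76 → 134
Huffman total = 9 + 16 + 24 + 33 + 43 + 76 + 134 = 335 bits.
Saving = 402 − 335 = 67 bits.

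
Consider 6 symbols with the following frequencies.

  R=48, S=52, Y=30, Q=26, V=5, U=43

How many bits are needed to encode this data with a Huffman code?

Merge the two smallest weights repeatedly:
merge V(5) and Q(26): 31
merge Y(30) and 31: 61
merge U(43) and R(48): 91
merge S(52) and 61: 113
merge 91 and 113: 204
Each symbol's bit-cost is frequency × depth; summing gives 500 bits (equivalently 31 + 61 + 91 + 113 + 204).

500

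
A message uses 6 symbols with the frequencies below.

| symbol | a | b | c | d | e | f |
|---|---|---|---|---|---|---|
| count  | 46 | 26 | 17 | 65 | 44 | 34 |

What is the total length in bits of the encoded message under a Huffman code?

Build the Huffman tree bottom-up:
c(17) + b(26) → 43
f(34) + 43 → 77
e(44) + a(46) → 90
d(65) + 77 → 142
90 + 142 → 232
Total encoded bits = sum of merged weights = 43 + 77 + 90 + 142 + 232 = 584.

584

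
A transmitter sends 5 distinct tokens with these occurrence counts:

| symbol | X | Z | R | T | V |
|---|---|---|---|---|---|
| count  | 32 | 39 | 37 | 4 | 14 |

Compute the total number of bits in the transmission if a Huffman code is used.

Merge the two smallest weights repeatedly:
combine T(4), V(14) → 18
combine 18, X(32) → 50
combine R(37), Z(39) → 76
combine 50, 76 → 126
Total encoded bits = sum of merged weights = 18 + 50 + 76 + 126 = 270.

270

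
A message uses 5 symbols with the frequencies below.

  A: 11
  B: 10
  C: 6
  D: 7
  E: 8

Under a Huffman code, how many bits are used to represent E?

Repeatedly merge the two smallest:
merge C(6) and D(7): 13
merge E(8) and B(10): 18
merge A(11) and 13: 24
merge 18 and 24: 42
E sits 2 levels below the root, so its codeword is 2 bits.

2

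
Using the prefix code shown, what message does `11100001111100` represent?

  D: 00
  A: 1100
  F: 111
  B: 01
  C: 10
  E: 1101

Read left to right; each codeword is recognised as soon as it completes (prefix code):
  111→F | 00→D | 00→D | 111→F | 1100→A
Decoded message: FDDFA

FDDFA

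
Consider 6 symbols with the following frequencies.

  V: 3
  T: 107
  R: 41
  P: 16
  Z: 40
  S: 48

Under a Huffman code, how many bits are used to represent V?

4

Huffman merges, smallest pair first:
V(3) + P(16) → 19
19 + Z(40) → 59
R(41) + S(48) → 89
59 + 89 → 148
T(107) + 148 → 255
V sits 4 levels below the root, so its codeword is 4 bits.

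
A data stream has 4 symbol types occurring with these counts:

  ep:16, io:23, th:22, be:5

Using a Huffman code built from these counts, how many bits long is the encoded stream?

130

Merge the two smallest weights repeatedly:
merge be(5) and ep(16): 21
merge 21 and th(22): 43
merge io(23) and 43: 66
Total encoded bits = sum of merged weights = 21 + 43 + 66 = 130.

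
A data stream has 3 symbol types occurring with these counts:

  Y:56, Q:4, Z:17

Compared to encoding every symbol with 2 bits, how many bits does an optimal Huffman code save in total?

Fixed-length: 2 bits × 77 symbols = 154 bits.
Huffman merges:
combine Q(4), Z(17) → 21
combine 21, Y(56) → 77
Huffman total = 21 + 77 = 98 bits.
Saving = 154 − 98 = 56 bits.

56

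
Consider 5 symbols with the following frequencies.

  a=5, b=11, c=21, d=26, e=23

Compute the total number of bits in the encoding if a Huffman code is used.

Build the Huffman tree bottom-up:
a(5) + b(11) → 16
16 + c(21) → 37
e(23) + d(26) → 49
37 + 49 → 86
The encoded length is the sum of every internal node's weight: 16 + 37 + 49 + 86 = 188 bits.

188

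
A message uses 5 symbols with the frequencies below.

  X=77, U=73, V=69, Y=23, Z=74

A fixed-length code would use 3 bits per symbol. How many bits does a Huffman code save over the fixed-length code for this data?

Fixed-length: 3 bits × 316 symbols = 948 bits.
Huffman merges:
Y(23) + V(69) → 92
U(73) + Z(74) → 147
X(77) + 92 → 169
147 + 169 → 316
Huffman total = 92 + 147 + 169 + 316 = 724 bits.
Saving = 948 − 724 = 224 bits.

224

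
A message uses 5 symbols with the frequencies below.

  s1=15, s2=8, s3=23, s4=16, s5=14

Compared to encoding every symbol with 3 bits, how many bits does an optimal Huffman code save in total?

54

Fixed-length: 3 bits × 76 symbols = 228 bits.
Huffman merges:
merge s2(8) and s5(14): 22
merge s1(15) and s4(16): 31
merge 22 and s3(23): 45
merge 31 and 45: 76
Huffman total = 22 + 31 + 45 + 76 = 174 bits.
Saving = 228 − 174 = 54 bits.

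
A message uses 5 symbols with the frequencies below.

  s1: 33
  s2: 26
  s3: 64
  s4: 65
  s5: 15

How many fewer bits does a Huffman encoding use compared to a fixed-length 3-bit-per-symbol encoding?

162

Fixed-length: 3 bits × 203 symbols = 609 bits.
Huffman merges:
combine s5(15), s2(26) → 41
combine s1(33), 41 → 74
combine s3(64), s4(65) → 129
combine 74, 129 → 203
Huffman total = 41 + 74 + 129 + 203 = 447 bits.
Saving = 609 − 447 = 162 bits.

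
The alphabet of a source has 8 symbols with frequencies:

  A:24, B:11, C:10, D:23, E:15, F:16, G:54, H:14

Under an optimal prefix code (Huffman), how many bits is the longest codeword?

4

Merge the two lowest-weight nodes at each step:
C(10) + B(11) → 21
H(14) + E(15) → 29
F(16) + 21 → 37
D(23) + A(24) → 47
29 + 37 → 66
47 + G(54) → 101
66 + 101 → 167
The rarest symbols sit at the bottom; the longest codeword is 4 bits.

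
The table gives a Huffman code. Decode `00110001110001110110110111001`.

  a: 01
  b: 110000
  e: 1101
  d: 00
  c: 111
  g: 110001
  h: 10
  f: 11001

Read left to right; each codeword is recognised as soon as it completes (prefix code):
  00→d | 110001→g | 110001→g | 1101→e | 10→h | 1101→e | 11001→f
Decoded message: dggehef

dggehef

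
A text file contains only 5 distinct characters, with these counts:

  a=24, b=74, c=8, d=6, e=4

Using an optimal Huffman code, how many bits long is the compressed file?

186

Build the Huffman tree bottom-up:
merge e(4) and d(6): 10
merge c(8) and 10: 18
merge 18 and a(24): 42
merge 42 and b(74): 116
Total encoded bits = sum of merged weights = 10 + 18 + 42 + 116 = 186.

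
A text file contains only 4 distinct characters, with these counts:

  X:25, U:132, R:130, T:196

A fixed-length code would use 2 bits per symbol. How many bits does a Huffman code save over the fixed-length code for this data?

Fixed-length: 2 bits × 483 symbols = 966 bits.
Huffman merges:
X(25) + R(130) → 155
U(132) + 155 → 287
T(196) + 287 → 483
Huffman total = 155 + 287 + 483 = 925 bits.
Saving = 966 − 925 = 41 bits.

41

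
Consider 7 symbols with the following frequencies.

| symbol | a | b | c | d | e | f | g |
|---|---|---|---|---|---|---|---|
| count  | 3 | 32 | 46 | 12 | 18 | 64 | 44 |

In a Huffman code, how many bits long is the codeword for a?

5

Build the tree from the bottom:
combine a(3), d(12) → 15
combine 15, e(18) → 33
combine b(32), 33 → 65
combine g(44), c(46) → 90
combine f(64), 65 → 129
combine 90, 129 → 219
a's leaf is at depth 5, giving a 5-bit codeword.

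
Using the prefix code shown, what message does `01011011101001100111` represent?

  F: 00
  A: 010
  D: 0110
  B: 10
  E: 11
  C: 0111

AECADC

Read left to right; each codeword is recognised as soon as it completes (prefix code):
  010→A | 11→E | 0111→C | 010→A | 0110→D | 0111→C
Decoded message: AECADC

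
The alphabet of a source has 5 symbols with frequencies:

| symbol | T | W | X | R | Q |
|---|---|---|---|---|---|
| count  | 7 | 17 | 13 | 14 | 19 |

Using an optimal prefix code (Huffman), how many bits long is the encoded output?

Merge the two smallest weights repeatedly:
T(7) + X(13) → 20
R(14) + W(17) → 31
Q(19) + 20 → 39
31 + 39 → 70
The encoded length is the sum of every internal node's weight: 20 + 31 + 39 + 70 = 160 bits.

160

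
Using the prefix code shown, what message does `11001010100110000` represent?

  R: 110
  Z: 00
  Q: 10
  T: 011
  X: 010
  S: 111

RXQQTZZ

Read left to right; each codeword is recognised as soon as it completes (prefix code):
  110→R | 010→X | 10→Q | 10→Q | 011→T | 00→Z | 00→Z
Decoded message: RXQQTZZ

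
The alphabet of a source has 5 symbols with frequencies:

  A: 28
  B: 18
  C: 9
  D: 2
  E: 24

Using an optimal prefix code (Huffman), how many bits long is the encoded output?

Merge the two smallest weights repeatedly:
combine D(2), C(9) → 11
combine 11, B(18) → 29
combine E(24), A(28) → 52
combine 29, 52 → 81
The encoded length is the sum of every internal node's weight: 11 + 29 + 52 + 81 = 173 bits.

173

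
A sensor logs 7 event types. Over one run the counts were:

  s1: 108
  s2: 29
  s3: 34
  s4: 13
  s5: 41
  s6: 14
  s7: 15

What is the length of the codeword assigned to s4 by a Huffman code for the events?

5

Huffman merges, smallest pair first:
combine s4(13), s6(14) → 27
combine s7(15), 27 → 42
combine s2(29), s3(34) → 63
combine s5(41), 42 → 83
combine 63, 83 → 146
combine s1(108), 146 → 254
s4 sits 5 levels below the root, so its codeword is 5 bits.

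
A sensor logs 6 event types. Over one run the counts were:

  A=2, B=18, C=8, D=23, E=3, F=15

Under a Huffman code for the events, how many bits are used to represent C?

Repeatedly merge the two smallest:
merge A(2) and E(3): 5
merge 5 and C(8): 13
merge 13 and F(15): 28
merge B(18) and D(23): 41
merge 28 and 41: 69
The subtree containing C is merged 3 times, so code length = 3.

3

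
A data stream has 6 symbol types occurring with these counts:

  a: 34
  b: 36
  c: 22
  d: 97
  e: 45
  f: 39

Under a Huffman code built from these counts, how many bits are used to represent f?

Build the tree from the bottom:
c(22) + a(34) → 56
b(36) + f(39) → 75
e(45) + 56 → 101
75 + d(97) → 172
101 + 172 → 273
f's leaf is at depth 3, giving a 3-bit codeword.

3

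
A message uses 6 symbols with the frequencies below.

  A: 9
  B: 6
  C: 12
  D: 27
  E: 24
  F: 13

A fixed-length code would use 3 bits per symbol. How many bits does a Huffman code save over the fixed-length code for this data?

51

Fixed-length: 3 bits × 91 symbols = 273 bits.
Huffman merges:
combine B(6), A(9) → 15
combine C(12), F(13) → 25
combine 15, E(24) → 39
combine 25, D(27) → 52
combine 39, 52 → 91
Huffman total = 15 + 25 + 39 + 52 + 91 = 222 bits.
Saving = 273 − 222 = 51 bits.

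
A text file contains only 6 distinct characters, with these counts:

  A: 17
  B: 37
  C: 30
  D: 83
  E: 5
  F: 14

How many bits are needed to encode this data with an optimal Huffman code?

410

Merge the two smallest weights repeatedly:
merge E(5) and F(14): 19
merge A(17) and 19: 36
merge C(30) and 36: 66
merge B(37) and 66: 103
merge D(83) and 103: 186
The encoded length is the sum of every internal node's weight: 19 + 36 + 66 + 103 + 186 = 410 bits.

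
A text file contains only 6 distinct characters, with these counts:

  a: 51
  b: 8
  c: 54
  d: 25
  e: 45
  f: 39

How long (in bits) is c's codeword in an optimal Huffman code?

Repeatedly merge the two smallest:
combine b(8), d(25) → 33
combine 33, f(39) → 72
combine e(45), a(51) → 96
combine c(54), 72 → 126
combine 96, 126 → 222
c sits 2 levels below the root, so its codeword is 2 bits.

2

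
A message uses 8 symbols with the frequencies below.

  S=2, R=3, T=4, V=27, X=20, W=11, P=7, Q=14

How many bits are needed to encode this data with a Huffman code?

Merge the two smallest weights repeatedly:
merge S(2) and R(3): 5
merge T(4) and 5: 9
merge P(7) and 9: 16
merge W(11) and Q(14): 25
merge 16 and X(20): 36
merge 25 and V(27): 52
merge 36 and 52: 88
The encoded length is the sum of every internal node's weight: 5 + 9 + 16 + 25 + 36 + 52 + 88 = 231 bits.

231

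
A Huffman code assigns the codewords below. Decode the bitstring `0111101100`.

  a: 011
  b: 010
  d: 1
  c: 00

Read left to right; each codeword is recognised as soon as it completes (prefix code):
  011→a | 1→d | 1→d | 011→a | 00→c
Decoded message: addac

addac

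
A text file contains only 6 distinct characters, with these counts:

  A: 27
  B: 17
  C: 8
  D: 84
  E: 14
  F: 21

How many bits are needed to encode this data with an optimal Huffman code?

367

Build the Huffman tree bottom-up:
merge C(8) and E(14): 22
merge B(17) and F(21): 38
merge 22 and A(27): 49
merge 38 and 49: 87
merge D(84) and 87: 171
Each symbol's bit-cost is frequency × depth; summing gives 367 bits (equivalently 22 + 38 + 49 + 87 + 171).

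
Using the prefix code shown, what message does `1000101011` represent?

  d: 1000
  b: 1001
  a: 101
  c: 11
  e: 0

Read left to right; each codeword is recognised as soon as it completes (prefix code):
  1000→d | 101→a | 0→e | 11→c
Decoded message: daec

daec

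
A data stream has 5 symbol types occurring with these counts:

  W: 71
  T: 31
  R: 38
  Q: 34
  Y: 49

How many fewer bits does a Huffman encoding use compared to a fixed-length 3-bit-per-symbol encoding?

Fixed-length: 3 bits × 223 symbols = 669 bits.
Huffman merges:
T(31) + Q(34) → 65
R(38) + Y(49) → 87
65 + W(71) → 136
87 + 136 → 223
Huffman total = 65 + 87 + 136 + 223 = 511 bits.
Saving = 669 − 511 = 158 bits.

158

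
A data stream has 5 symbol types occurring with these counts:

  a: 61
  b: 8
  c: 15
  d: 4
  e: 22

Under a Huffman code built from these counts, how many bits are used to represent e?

Repeatedly merge the two smallest:
d(4) + b(8) → 12
12 + c(15) → 27
e(22) + 27 → 49
49 + a(61) → 110
The subtree containing e is merged 2 times, so code length = 2.

2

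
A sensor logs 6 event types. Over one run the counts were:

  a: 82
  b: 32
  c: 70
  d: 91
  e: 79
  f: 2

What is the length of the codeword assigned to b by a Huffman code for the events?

Repeatedly merge the two smallest:
combine f(2), b(32) → 34
combine 34, c(70) → 104
combine e(79), a(82) → 161
combine d(91), 104 → 195
combine 161, 195 → 356
The subtree containing b is merged 4 times, so code length = 4.

4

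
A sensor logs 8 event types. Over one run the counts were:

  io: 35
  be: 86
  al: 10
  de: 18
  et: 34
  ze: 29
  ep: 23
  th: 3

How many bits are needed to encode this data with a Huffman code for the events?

637

Greedily combine the two least-frequent nodes:
combine th(3), al(10) → 13
combine 13, de(18) → 31
combine ep(23), ze(29) → 52
combine 31, et(34) → 65
combine io(35), 52 → 87
combine 65, be(86) → 151
combine 87, 151 → 238
The encoded length is the sum of every internal node's weight: 13 + 31 + 52 + 65 + 87 + 151 + 238 = 637 bits.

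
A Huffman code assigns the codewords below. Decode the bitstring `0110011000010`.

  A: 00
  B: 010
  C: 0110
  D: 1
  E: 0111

CCAB

Read left to right; each codeword is recognised as soon as it completes (prefix code):
  0110→C | 0110→C | 00→A | 010→B
Decoded message: CCAB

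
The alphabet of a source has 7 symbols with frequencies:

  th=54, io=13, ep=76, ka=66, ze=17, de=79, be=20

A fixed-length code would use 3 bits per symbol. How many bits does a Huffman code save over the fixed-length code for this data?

Fixed-length: 3 bits × 325 symbols = 975 bits.
Huffman merges:
merge io(13) and ze(17): 30
merge be(20) and 30: 50
merge 50 and th(54): 104
merge ka(66) and ep(76): 142
merge de(79) and 104: 183
merge 142 and 183: 325
Huffman total = 30 + 50 + 104 + 142 + 183 + 325 = 834 bits.
Saving = 975 − 834 = 141 bits.

141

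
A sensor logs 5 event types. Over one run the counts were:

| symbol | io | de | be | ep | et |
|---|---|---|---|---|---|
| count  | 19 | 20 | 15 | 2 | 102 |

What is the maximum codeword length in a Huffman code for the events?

Merge the two lowest-weight nodes at each step:
merge ep(2) and be(15): 17
merge 17 and io(19): 36
merge de(20) and 36: 56
merge 56 and et(102): 158
The rarest symbols sit at the bottom; the longest codeword is 4 bits.

4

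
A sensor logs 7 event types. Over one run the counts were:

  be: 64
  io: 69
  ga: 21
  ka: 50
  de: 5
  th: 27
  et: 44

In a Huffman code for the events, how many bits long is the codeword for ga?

4

Repeatedly merge the two smallest:
combine de(5), ga(21) → 26
combine 26, th(27) → 53
combine et(44), ka(50) → 94
combine 53, be(64) → 117
combine io(69), 94 → 163
combine 117, 163 → 280
ga sits 4 levels below the root, so its codeword is 4 bits.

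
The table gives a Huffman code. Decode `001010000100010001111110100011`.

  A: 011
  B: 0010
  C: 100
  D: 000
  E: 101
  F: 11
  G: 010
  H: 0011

Read left to right; each codeword is recognised as soon as it completes (prefix code):
  0010→B | 100→C | 0010→B | 0010→B | 0011→H | 11→F | 11→F | 010→G | 0011→H
Decoded message: BCBBHFFGH

BCBBHFFGH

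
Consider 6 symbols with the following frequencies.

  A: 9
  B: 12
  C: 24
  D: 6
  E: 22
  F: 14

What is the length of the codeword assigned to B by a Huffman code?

Repeatedly merge the two smallest:
combine D(6), A(9) → 15
combine B(12), F(14) → 26
combine 15, E(22) → 37
combine C(24), 26 → 50
combine 37, 50 → 87
The subtree containing B is merged 3 times, so code length = 3.

3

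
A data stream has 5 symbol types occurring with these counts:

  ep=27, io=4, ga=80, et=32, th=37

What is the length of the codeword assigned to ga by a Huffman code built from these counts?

Huffman merges, smallest pair first:
combine io(4), ep(27) → 31
combine 31, et(32) → 63
combine th(37), 63 → 100
combine ga(80), 100 → 180
ga is merged only at the final step, so code length = 1.

1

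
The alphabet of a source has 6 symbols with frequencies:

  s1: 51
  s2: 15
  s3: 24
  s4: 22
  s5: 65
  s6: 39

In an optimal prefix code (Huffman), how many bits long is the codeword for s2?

Huffman merges, smallest pair first:
combine s2(15), s4(22) → 37
combine s3(24), 37 → 61
combine s6(39), s1(51) → 90
combine 61, s5(65) → 126
combine 90, 126 → 216
s2 sits 4 levels below the root, so its codeword is 4 bits.

4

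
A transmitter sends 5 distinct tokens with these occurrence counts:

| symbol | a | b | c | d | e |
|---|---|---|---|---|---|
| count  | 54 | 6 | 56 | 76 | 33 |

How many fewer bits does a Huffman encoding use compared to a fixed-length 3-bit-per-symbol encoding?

Fixed-length: 3 bits × 225 symbols = 675 bits.
Huffman merges:
combine b(6), e(33) → 39
combine 39, a(54) → 93
combine c(56), d(76) → 132
combine 93, 132 → 225
Huffman total = 39 + 93 + 132 + 225 = 489 bits.
Saving = 675 − 489 = 186 bits.

186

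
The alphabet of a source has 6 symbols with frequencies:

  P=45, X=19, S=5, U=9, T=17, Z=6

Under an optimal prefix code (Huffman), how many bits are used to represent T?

3

Build the tree from the bottom:
combine S(5), Z(6) → 11
combine U(9), 11 → 20
combine T(17), X(19) → 36
combine 20, 36 → 56
combine P(45), 56 → 101
The subtree containing T is merged 3 times, so code length = 3.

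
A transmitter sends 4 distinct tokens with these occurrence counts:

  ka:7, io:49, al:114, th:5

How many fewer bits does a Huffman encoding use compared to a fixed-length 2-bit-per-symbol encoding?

102

Fixed-length: 2 bits × 175 symbols = 350 bits.
Huffman merges:
th(5) + ka(7) → 12
12 + io(49) → 61
61 + al(114) → 175
Huffman total = 12 + 61 + 175 = 248 bits.
Saving = 350 − 248 = 102 bits.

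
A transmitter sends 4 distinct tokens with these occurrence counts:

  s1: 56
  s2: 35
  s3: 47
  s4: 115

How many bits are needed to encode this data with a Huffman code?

473

Merge the two smallest weights repeatedly:
merge s2(35) and s3(47): 82
merge s1(56) and 82: 138
merge s4(115) and 138: 253
Total encoded bits = sum of merged weights = 82 + 138 + 253 = 473.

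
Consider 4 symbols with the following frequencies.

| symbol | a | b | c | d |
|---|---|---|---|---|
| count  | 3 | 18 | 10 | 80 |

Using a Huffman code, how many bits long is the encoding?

155

Merge the two smallest weights repeatedly:
a(3) + c(10) → 13
13 + b(18) → 31
31 + d(80) → 111
Each symbol's bit-cost is frequency × depth; summing gives 155 bits (equivalently 13 + 31 + 111).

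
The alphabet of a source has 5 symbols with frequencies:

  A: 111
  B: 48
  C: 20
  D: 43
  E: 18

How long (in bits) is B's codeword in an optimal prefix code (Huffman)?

2

Build the tree from the bottom:
merge E(18) and C(20): 38
merge 38 and D(43): 81
merge B(48) and 81: 129
merge A(111) and 129: 240
B's leaf is at depth 2, giving a 2-bit codeword.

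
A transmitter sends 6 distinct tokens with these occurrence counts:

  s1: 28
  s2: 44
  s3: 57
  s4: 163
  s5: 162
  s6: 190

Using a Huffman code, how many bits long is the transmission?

Greedily combine the two least-frequent nodes:
combine s1(28), s2(44) → 72
combine s3(57), 72 → 129
combine 129, s5(162) → 291
combine s4(163), s6(190) → 353
combine 291, 353 → 644
The encoded length is the sum of every internal node's weight: 72 + 129 + 291 + 353 + 644 = 1489 bits.

1489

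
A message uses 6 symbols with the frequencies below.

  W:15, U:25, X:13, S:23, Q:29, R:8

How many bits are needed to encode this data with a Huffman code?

283

Build the Huffman tree bottom-up:
merge R(8) and X(13): 21
merge W(15) and 21: 36
merge S(23) and U(25): 48
merge Q(29) and 36: 65
merge 48 and 65: 113
The encoded length is the sum of every internal node's weight: 21 + 36 + 48 + 65 + 113 = 283 bits.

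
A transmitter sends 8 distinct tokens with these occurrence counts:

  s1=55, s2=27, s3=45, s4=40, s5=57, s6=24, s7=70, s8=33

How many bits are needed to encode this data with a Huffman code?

Merge the two smallest weights repeatedly:
combine s6(24), s2(27) → 51
combine s8(33), s4(40) → 73
combine s3(45), 51 → 96
combine s1(55), s5(57) → 112
combine s7(70), 73 → 143
combine 96, 112 → 208
combine 143, 208 → 351
Total encoded bits = sum of merged weights = 51 + 73 + 96 + 112 + 143 + 208 + 351 = 1034.

1034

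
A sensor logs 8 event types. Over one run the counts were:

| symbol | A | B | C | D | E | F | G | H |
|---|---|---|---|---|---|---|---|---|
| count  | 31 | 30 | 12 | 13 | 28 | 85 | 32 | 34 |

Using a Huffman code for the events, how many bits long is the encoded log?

735

Merge the two smallest weights repeatedly:
merge C(12) and D(13): 25
merge 25 and E(28): 53
merge B(30) and A(31): 61
merge G(32) and H(34): 66
merge 53 and 61: 114
merge 66 and F(85): 151
merge 114 and 151: 265
The encoded length is the sum of every internal node's weight: 25 + 53 + 61 + 66 + 114 + 151 + 265 = 735 bits.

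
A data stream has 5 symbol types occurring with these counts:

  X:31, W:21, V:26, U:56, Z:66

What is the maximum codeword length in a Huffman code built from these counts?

Merge the two lowest-weight nodes at each step:
W(21) + V(26) → 47
X(31) + 47 → 78
U(56) + Z(66) → 122
78 + 122 → 200
Maximum depth reached is 3.

3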